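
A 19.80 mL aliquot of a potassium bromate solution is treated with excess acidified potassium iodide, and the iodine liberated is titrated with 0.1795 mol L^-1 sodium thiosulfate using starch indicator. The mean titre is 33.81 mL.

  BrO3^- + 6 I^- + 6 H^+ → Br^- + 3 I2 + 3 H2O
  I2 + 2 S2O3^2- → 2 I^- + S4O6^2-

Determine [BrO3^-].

n(S2O3^2-) = 0.03381 × 0.1795 = 6.069 × 10^-3 mol
n(I2) = n(S2O3^2-)/2 = 3.034 × 10^-3 mol
From the 1:3 ratio, n(BrO3^-) in the aliquot = 1/3 × 3.034 × 10^-3 = 1.011 × 10^-3 mol
[BrO3^-] = 1.011 × 10^-3 / 0.01980 = 0.05108 mol/L

0.05108 mol/L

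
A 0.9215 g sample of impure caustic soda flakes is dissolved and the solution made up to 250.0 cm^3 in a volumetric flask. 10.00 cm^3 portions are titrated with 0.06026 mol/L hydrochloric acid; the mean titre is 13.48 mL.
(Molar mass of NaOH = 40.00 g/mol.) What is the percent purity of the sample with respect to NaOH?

NaOH + HCl → NaCl + H2O
n(HCl) per titration = 0.01348 × 0.06026 = 8.123 × 10^-4 mol
n(NaOH) in each aliquot = 8.123 × 10^-4 mol (1:1 ratio)
n(NaOH) in the whole flask = 8.123 × 10^-4 × 250.0/10.00 = 0.02031 mol
mass of NaOH = 0.02031 × 40.00 = 0.8123 g
% NaOH = 0.8123 / 0.9215 × 100 = 88.15 %

88.15 %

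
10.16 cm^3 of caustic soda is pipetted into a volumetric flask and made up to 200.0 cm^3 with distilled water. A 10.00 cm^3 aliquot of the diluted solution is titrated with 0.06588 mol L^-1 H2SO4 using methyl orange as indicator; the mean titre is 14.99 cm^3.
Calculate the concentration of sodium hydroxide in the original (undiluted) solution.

3.888 mol/L

2 NaOH + H2SO4 → Na2SO4 + 2 H2O
n(H2SO4) = 0.01499 × 0.06588 = 9.875 × 10^-4 mol
From the 2:1 ratio, n(NaOH) in the aliquot = 2/1 × 9.875 × 10^-4 = 1.975 × 10^-3 mol
[NaOH]_dilute = 1.975 × 10^-3 / 0.01000 = 0.1975 mol/L
Dilution factor = 200.0 / 10.16 = 19.69
[NaOH]_stock = 0.1975 × 19.69 = 3.888 mol/L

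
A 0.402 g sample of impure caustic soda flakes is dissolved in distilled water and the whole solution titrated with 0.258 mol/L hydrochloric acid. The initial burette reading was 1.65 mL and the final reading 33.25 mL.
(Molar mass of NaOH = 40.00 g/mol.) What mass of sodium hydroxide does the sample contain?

NaOH + HCl → NaCl + H2O
n(HCl) = 0.0316 L × 0.258 mol/L = 8.15 × 10^-3 mol
n(NaOH) = 8.15 × 10^-3 mol (1:1 ratio)
mass of NaOH = 8.15 × 10^-3 × 40.00 g/mol = 0.326 g

0.326 g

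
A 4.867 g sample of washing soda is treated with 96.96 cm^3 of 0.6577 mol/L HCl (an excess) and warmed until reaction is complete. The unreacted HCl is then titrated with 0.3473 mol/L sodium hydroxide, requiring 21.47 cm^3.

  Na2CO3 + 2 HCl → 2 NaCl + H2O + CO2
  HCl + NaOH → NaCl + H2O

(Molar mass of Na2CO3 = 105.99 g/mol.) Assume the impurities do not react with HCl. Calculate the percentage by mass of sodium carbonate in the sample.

61.32 %

n(HCl) added = 0.09696 × 0.6577 = 0.06377 mol
n(NaOH) used in back-titration = 0.02147 × 0.3473 = 7.457 × 10^-3 mol
n(HCl) left over = 7.457 × 10^-3 mol (1:1 ratio)
n(HCl) consumed by analyte = 0.06377 − 7.457 × 10^-3 = 0.05631 mol
From the 1:2 ratio, n(Na2CO3) = 1/2 × 0.05631 = 0.02816 mol
mass of Na2CO3 = 0.02816 × 105.99 = 2.984 g
% Na2CO3 = 2.984 / 4.867 × 100 = 61.32 %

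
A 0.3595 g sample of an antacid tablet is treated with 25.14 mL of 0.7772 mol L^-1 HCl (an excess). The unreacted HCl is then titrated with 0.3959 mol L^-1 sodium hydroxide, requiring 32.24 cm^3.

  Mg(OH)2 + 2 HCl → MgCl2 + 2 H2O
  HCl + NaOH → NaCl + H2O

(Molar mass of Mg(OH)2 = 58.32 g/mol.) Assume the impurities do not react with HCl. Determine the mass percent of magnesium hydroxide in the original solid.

54.95 %

n(HCl) added = 0.02514 × 0.7772 = 0.01954 mol
n(NaOH) used in back-titration = 0.03224 × 0.3959 = 0.01276 mol
n(HCl) left over = 0.01276 mol (1:1 ratio)
n(HCl) consumed by analyte = 0.01954 − 0.01276 = 6.775 × 10^-3 mol
From the 1:2 ratio, n(Mg(OH)2) = 1/2 × 6.775 × 10^-3 = 3.387 × 10^-3 mol
mass of Mg(OH)2 = 3.387 × 10^-3 × 58.32 = 0.1976 g
% Mg(OH)2 = 0.1976 / 0.3595 × 100 = 54.95 %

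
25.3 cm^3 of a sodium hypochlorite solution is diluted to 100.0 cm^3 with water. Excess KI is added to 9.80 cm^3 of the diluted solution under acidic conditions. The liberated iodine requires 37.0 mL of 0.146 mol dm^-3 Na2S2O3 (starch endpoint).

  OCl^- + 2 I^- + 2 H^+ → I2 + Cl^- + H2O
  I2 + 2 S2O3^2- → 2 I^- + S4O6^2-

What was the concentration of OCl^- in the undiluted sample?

n(S2O3^2-) = 0.0370 × 0.146 = 5.40 × 10^-3 mol
n(I2) = n(S2O3^2-)/2 = 2.70 × 10^-3 mol
n(OCl^-) in the aliquot = 2.70 × 10^-3 mol (1:1 ratio)
[OCl^-]_dilute = 2.70 × 10^-3 / 0.00980 = 0.276 mol/L
[OCl^-]_original = 0.276 × 100.0/25.3 = 1.09 mol/L

1.09 mol/L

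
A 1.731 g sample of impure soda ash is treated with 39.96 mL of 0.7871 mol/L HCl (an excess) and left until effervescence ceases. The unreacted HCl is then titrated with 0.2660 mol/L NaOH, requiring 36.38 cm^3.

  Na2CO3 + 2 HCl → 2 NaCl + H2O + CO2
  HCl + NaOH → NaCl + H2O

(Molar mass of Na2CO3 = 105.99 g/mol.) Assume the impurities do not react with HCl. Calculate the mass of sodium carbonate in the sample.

1.154 g

n(HCl) added = 0.03996 × 0.7871 = 0.03145 mol
n(NaOH) used in back-titration = 0.03638 × 0.2660 = 9.677 × 10^-3 mol
n(HCl) left over = 9.677 × 10^-3 mol (1:1 ratio)
n(HCl) consumed by analyte = 0.03145 − 9.677 × 10^-3 = 0.02178 mol
From the 1:2 ratio, n(Na2CO3) = 1/2 × 0.02178 = 0.01089 mol
mass of Na2CO3 = 0.01089 × 105.99 = 1.154 g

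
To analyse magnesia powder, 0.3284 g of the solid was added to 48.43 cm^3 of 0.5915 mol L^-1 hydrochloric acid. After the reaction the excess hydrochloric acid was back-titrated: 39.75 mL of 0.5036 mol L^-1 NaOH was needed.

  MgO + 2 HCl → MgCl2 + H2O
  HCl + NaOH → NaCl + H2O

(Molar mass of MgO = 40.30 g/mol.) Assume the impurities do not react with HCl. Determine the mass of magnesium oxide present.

n(HCl) added = 0.04843 × 0.5915 = 0.02865 mol
n(NaOH) used in back-titration = 0.03975 × 0.5036 = 0.02002 mol
n(HCl) left over = 0.02002 mol (1:1 ratio)
n(HCl) consumed by analyte = 0.02865 − 0.02002 = 8.628 × 10^-3 mol
From the 1:2 ratio, n(MgO) = 1/2 × 8.628 × 10^-3 = 4.314 × 10^-3 mol
mass of MgO = 4.314 × 10^-3 × 40.30 = 0.1739 g

0.1739 g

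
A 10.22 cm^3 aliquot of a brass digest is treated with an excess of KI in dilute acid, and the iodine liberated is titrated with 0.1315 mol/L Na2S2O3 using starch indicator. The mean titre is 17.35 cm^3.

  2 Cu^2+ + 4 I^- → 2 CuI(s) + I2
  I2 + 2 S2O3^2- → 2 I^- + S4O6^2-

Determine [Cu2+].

n(S2O3^2-) = 0.01735 × 0.1315 = 2.282 × 10^-3 mol
n(I2) = n(S2O3^2-)/2 = 1.141 × 10^-3 mol
From the 2:1 ratio, n(Cu2+) in the aliquot = 2/1 × 1.141 × 10^-3 = 2.282 × 10^-3 mol
[Cu2+] = 2.282 × 10^-3 / 0.01022 = 0.2232 mol/L

0.2232 mol/L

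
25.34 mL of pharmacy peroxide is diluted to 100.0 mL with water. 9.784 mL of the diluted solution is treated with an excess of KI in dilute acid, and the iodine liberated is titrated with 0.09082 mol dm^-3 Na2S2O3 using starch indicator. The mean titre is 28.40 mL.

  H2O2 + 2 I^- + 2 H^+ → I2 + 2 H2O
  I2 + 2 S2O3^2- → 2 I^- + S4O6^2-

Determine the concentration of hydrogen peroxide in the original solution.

0.5202 mol/L

n(S2O3^2-) = 0.02840 × 0.09082 = 2.579 × 10^-3 mol
n(I2) = n(S2O3^2-)/2 = 1.290 × 10^-3 mol
n(H2O2) in the aliquot = 1.290 × 10^-3 mol (1:1 ratio)
[H2O2]_dilute = 1.290 × 10^-3 / 0.009784 = 0.1318 mol/L
[H2O2]_original = 0.1318 × 100.0/25.34 = 0.5202 mol/L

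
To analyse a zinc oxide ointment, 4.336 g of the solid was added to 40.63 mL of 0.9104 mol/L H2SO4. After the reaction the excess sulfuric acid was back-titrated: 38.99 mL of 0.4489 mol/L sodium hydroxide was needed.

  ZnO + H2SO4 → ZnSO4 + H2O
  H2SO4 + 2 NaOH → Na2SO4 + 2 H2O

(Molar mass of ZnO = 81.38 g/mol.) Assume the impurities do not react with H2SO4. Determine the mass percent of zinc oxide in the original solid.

n(H2SO4) added = 0.04063 × 0.9104 = 0.03699 mol
n(NaOH) used in back-titration = 0.03899 × 0.4489 = 0.01750 mol
From the 1:2 ratio, n(H2SO4) left over = 1/2 × 0.01750 = 8.751 × 10^-3 mol
n(H2SO4) consumed by analyte = 0.03699 − 8.751 × 10^-3 = 0.02824 mol
n(ZnO) = 0.02824 mol (1:1 ratio)
mass of ZnO = 0.02824 × 81.38 = 2.298 g
% ZnO = 2.298 / 4.336 × 100 = 53.00 %

53.00 %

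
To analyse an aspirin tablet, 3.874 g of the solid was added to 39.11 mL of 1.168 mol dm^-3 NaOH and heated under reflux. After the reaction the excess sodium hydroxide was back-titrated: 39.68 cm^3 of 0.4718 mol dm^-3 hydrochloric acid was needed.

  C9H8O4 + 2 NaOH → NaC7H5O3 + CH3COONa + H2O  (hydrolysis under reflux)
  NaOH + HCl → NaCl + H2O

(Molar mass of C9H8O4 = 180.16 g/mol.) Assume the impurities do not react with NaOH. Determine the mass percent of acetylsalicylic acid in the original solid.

n(NaOH) added = 0.03911 × 1.168 = 0.04568 mol
n(HCl) used in back-titration = 0.03968 × 0.4718 = 0.01872 mol
n(NaOH) left over = 0.01872 mol (1:1 ratio)
n(NaOH) consumed by analyte = 0.04568 − 0.01872 = 0.02696 mol
From the 1:2 ratio, n(C9H8O4) = 1/2 × 0.02696 = 0.01348 mol
mass of C9H8O4 = 0.01348 × 180.16 = 2.429 g
% C9H8O4 = 2.429 / 3.874 × 100 = 62.69 %

62.69 %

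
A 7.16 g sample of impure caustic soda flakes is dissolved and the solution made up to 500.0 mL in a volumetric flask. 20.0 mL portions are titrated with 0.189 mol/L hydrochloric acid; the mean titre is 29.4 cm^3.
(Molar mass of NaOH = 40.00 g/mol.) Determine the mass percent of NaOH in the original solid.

77.6 %

NaOH + HCl → NaCl + H2O
n(HCl) per titration = 0.0294 × 0.189 = 5.56 × 10^-3 mol
n(NaOH) in each aliquot = 5.56 × 10^-3 mol (1:1 ratio)
n(NaOH) in the whole flask = 5.56 × 10^-3 × 500.0/20.0 = 0.139 mol
mass of NaOH = 0.139 × 40.00 = 5.56 g
% NaOH = 5.56 / 7.16 × 100 = 77.6 %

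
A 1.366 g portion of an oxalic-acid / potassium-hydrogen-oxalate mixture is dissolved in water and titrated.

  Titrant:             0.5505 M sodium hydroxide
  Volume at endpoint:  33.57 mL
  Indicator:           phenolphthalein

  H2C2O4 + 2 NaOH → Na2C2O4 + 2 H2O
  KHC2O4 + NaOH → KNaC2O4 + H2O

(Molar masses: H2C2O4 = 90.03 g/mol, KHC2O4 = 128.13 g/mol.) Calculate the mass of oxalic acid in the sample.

n(NaOH) = 0.03357 × 0.5505 = 0.01848 mol
Let x = n(H2C2O4), y = n(KHC2O4).
Titrant: 2x + 1y = 0.01848;  mass: 90.03x + 128.13y = 1.366
Solving, x = 6.027 × 10^-3 mol, y = 6.426 × 10^-3 mol
mass of H2C2O4 = 6.027 × 10^-3 × 90.03 = 0.5426 g

0.5426 g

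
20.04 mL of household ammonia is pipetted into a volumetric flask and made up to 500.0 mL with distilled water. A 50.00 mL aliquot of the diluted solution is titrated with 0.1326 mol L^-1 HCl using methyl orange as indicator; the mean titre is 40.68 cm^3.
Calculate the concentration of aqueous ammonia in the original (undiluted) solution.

NH3 + HCl → NH4Cl
n(HCl) = 0.04068 × 0.1326 = 5.394 × 10^-3 mol
n(NH3) in the aliquot = 5.394 × 10^-3 mol (1:1 ratio)
[NH3]_dilute = 5.394 × 10^-3 / 0.05000 = 0.1079 mol/L
Dilution factor = 500.0 / 20.04 = 24.95
[NH3]_stock = 0.1079 × 24.95 = 2.692 mol/L

2.692 mol/L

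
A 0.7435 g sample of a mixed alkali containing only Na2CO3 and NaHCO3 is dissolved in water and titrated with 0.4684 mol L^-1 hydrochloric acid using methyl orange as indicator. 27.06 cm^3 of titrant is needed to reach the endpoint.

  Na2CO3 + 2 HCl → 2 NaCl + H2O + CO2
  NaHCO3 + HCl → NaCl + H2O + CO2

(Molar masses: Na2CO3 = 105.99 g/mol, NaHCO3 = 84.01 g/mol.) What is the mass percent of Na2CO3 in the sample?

n(HCl) = 0.02706 × 0.4684 = 0.01267 mol
Let x = n(Na2CO3), y = n(NaHCO3).
Titrant: 2x + 1y = 0.01267;  mass: 105.99x + 84.01y = 0.7435
Solving, x = 5.180 × 10^-3 mol, y = 2.315 × 10^-3 mol
mass of Na2CO3 = 5.180 × 10^-3 × 105.99 = 0.5490 g
% Na2CO3 = 0.5490 / 0.7435 × 100 = 73.84 %

73.84 %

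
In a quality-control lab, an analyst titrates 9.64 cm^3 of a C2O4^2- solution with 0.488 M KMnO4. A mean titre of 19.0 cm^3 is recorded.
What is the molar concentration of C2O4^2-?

2 MnO4^- + 5 C2O4^2- + 16 H^+ → 2 Mn^2+ + 10 CO2 + 8 H2O
n(KMnO4) = 0.0190 L × 0.488 mol/L = 9.27 × 10^-3 mol
From the 5:2 mole ratio, n(C2O4^2-) = 5/2 × 9.27 × 10^-3 = 0.0232 mol
[C2O4^2-] = 0.0232 mol / 0.00964 L = 2.40 mol/L

2.40 M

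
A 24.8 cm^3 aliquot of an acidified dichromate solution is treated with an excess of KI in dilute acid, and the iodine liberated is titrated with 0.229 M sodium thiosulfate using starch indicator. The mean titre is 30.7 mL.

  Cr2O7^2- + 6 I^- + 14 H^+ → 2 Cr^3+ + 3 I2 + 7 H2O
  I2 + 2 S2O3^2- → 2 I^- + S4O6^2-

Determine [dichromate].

0.0472 M

n(S2O3^2-) = 0.0307 × 0.229 = 7.03 × 10^-3 mol
n(I2) = n(S2O3^2-)/2 = 3.52 × 10^-3 mol
From the 1:3 ratio, n(Cr2O7^2-) in the aliquot = 1/3 × 3.52 × 10^-3 = 1.17 × 10^-3 mol
[Cr2O7^2-] = 1.17 × 10^-3 / 0.0248 = 0.0472 mol/L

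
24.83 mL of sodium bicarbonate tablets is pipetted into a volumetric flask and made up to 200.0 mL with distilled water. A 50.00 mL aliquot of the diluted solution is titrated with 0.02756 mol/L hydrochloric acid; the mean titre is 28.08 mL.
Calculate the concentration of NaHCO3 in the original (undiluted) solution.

NaHCO3 + HCl → NaCl + H2O + CO2
n(HCl) = 0.02808 × 0.02756 = 7.739 × 10^-4 mol
n(NaHCO3) in the aliquot = 7.739 × 10^-4 mol (1:1 ratio)
[NaHCO3]_dilute = 7.739 × 10^-4 / 0.05000 = 0.01548 mol/L
Dilution factor = 200.0 / 24.83 = 8.055
[NaHCO3]_stock = 0.01548 × 8.055 = 0.1247 mol/L

0.1247 mol/L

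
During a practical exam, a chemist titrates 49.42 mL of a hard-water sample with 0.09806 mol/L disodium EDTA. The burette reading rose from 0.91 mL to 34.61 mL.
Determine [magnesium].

Mg^2+ + EDTA^4- → [Mg(EDTA)]^2-
n(EDTA) = 0.03370 L × 0.09806 mol/L = 3.305 × 10^-3 mol
n(Mg2+) = 3.305 × 10^-3 mol (1:1 mole ratio)
[Mg2+] = 3.305 × 10^-3 mol / 0.04942 L = 0.06687 mol/L

0.06687 mol/L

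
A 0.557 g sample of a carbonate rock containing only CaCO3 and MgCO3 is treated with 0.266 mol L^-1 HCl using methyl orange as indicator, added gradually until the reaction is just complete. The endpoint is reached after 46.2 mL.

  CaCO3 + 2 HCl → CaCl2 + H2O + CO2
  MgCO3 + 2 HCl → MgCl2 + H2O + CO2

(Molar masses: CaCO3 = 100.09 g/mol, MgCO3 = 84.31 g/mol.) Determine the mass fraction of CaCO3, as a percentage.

n(HCl) = 0.0462 × 0.266 = 0.0123 mol
Let x = n(CaCO3), y = n(MgCO3).
Titrant: 2x + 2y = 0.0123;  mass: 100.09x + 84.31y = 0.557
Solving, x = 2.47 × 10^-3 mol, y = 3.68 × 10^-3 mol
mass of CaCO3 = 2.47 × 10^-3 × 100.09 = 0.247 g
% CaCO3 = 0.247 / 0.557 × 100 = 44.4 %

44.4 %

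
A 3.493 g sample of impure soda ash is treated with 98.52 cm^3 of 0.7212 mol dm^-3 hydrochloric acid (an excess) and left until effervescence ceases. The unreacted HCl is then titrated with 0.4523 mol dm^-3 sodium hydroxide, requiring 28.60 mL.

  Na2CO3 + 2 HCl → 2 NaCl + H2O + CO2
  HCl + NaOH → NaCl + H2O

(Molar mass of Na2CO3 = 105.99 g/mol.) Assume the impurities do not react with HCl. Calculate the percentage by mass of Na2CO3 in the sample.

88.17 %

n(HCl) added = 0.09852 × 0.7212 = 0.07105 mol
n(NaOH) used in back-titration = 0.02860 × 0.4523 = 0.01294 mol
n(HCl) left over = 0.01294 mol (1:1 ratio)
n(HCl) consumed by analyte = 0.07105 − 0.01294 = 0.05812 mol
From the 1:2 ratio, n(Na2CO3) = 1/2 × 0.05812 = 0.02906 mol
mass of Na2CO3 = 0.02906 × 105.99 = 3.080 g
% Na2CO3 = 3.080 / 3.493 × 100 = 88.17 %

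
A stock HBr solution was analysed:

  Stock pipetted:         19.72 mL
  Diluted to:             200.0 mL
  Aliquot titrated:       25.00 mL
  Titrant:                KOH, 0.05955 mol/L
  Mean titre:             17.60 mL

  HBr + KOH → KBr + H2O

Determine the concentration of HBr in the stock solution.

0.4252 mol/L

n(KOH) = 0.01760 × 0.05955 = 1.048 × 10^-3 mol
n(HBr) in the aliquot = 1.048 × 10^-3 mol (1:1 ratio)
[HBr]_dilute = 1.048 × 10^-3 / 0.02500 = 0.04192 mol/L
Dilution factor = 200.0 / 19.72 = 10.14
[HBr]_stock = 0.04192 × 10.14 = 0.4252 mol/L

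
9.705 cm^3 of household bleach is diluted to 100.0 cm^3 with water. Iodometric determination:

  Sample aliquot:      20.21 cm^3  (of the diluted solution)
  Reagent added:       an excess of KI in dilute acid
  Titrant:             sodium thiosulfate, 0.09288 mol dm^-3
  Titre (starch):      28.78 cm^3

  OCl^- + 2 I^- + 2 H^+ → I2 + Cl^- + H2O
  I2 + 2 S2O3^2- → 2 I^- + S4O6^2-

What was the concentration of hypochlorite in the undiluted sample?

n(S2O3^2-) = 0.02878 × 0.09288 = 2.673 × 10^-3 mol
n(I2) = n(S2O3^2-)/2 = 1.337 × 10^-3 mol
n(OCl^-) in the aliquot = 1.337 × 10^-3 mol (1:1 ratio)
[OCl^-]_dilute = 1.337 × 10^-3 / 0.02021 = 0.06613 mol/L
[OCl^-]_original = 0.06613 × 100.0/9.705 = 0.6814 mol/L

0.6814 mol/L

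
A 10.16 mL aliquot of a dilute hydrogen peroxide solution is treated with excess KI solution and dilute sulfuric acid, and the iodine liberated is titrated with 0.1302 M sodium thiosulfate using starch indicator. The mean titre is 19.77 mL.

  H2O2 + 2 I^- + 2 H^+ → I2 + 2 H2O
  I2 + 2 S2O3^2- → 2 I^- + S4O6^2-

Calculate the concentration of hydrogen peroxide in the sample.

0.1267 M

n(S2O3^2-) = 0.01977 × 0.1302 = 2.574 × 10^-3 mol
n(I2) = n(S2O3^2-)/2 = 1.287 × 10^-3 mol
n(H2O2) in the aliquot = 1.287 × 10^-3 mol (1:1 ratio)
[H2O2] = 1.287 × 10^-3 / 0.01016 = 0.1267 mol/L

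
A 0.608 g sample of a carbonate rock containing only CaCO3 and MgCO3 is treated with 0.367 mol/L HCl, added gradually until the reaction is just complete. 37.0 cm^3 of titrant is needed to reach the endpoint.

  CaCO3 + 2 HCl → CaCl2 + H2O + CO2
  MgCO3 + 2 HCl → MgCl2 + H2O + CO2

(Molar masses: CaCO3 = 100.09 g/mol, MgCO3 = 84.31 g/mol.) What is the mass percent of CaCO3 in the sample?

37.1 %

n(HCl) = 0.0370 × 0.367 = 0.0136 mol
Let x = n(CaCO3), y = n(MgCO3).
Titrant: 2x + 2y = 0.0136;  mass: 100.09x + 84.31y = 0.608
Solving, x = 2.25 × 10^-3 mol, y = 4.53 × 10^-3 mol
mass of CaCO3 = 2.25 × 10^-3 × 100.09 = 0.226 g
% CaCO3 = 0.226 / 0.608 × 100 = 37.1 %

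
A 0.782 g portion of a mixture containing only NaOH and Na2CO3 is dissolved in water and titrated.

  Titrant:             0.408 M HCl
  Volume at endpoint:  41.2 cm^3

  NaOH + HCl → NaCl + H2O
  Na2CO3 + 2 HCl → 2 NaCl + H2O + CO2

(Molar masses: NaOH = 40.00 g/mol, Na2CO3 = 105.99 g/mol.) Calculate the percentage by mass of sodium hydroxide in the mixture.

n(HCl) = 0.0412 × 0.408 = 0.0168 mol
Let x = n(NaOH), y = n(Na2CO3).
Titrant: 1x + 2y = 0.0168;  mass: 40.00x + 105.99y = 0.782
Solving, x = 8.37 × 10^-3 mol, y = 4.22 × 10^-3 mol
mass of NaOH = 8.37 × 10^-3 × 40.00 = 0.335 g
% NaOH = 0.335 / 0.782 × 100 = 42.8 %

42.8 %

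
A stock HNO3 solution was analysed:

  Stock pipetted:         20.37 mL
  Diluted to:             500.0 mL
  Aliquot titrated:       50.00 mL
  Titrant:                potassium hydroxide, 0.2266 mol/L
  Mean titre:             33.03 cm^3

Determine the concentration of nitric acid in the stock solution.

3.674 mol/L

HNO3 + KOH → KNO3 + H2O
n(KOH) = 0.03303 × 0.2266 = 7.485 × 10^-3 mol
n(HNO3) in the aliquot = 7.485 × 10^-3 mol (1:1 ratio)
[HNO3]_dilute = 7.485 × 10^-3 / 0.05000 = 0.1497 mol/L
Dilution factor = 500.0 / 20.37 = 24.55
[HNO3]_stock = 0.1497 × 24.55 = 3.674 mol/L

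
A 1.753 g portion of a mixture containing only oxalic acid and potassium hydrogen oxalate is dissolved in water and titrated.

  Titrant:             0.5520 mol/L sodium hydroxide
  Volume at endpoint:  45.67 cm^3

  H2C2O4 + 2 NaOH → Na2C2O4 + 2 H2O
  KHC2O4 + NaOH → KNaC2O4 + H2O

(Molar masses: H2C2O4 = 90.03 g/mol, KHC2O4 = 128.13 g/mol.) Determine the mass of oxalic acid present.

0.8000 g

n(NaOH) = 0.04567 × 0.5520 = 0.02521 mol
Let x = n(H2C2O4), y = n(KHC2O4).
Titrant: 2x + 1y = 0.02521;  mass: 90.03x + 128.13y = 1.753
Solving, x = 8.886 × 10^-3 mol, y = 7.438 × 10^-3 mol
mass of H2C2O4 = 8.886 × 10^-3 × 90.03 = 0.8000 g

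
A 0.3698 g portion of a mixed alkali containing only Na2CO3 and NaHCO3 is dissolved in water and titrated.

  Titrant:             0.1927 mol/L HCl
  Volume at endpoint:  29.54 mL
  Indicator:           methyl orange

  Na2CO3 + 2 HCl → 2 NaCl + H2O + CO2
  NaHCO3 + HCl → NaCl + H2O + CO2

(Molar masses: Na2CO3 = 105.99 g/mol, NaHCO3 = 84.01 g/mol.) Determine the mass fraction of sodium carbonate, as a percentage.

50.09 %

n(HCl) = 0.02954 × 0.1927 = 5.692 × 10^-3 mol
Let x = n(Na2CO3), y = n(NaHCO3).
Titrant: 2x + 1y = 5.692 × 10^-3;  mass: 105.99x + 84.01y = 0.3698
Solving, x = 1.748 × 10^-3 mol, y = 2.197 × 10^-3 mol
mass of Na2CO3 = 1.748 × 10^-3 × 105.99 = 0.1852 g
% Na2CO3 = 0.1852 / 0.3698 × 100 = 50.09 %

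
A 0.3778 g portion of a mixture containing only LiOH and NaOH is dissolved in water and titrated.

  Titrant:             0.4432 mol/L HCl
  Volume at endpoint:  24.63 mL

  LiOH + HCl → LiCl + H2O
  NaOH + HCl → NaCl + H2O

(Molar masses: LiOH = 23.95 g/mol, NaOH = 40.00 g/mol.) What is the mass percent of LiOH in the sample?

n(HCl) = 0.02463 × 0.4432 = 0.01092 mol
Let x = n(LiOH), y = n(NaOH).
Titrant: 1x + 1y = 0.01092;  mass: 23.95x + 40.00y = 0.3778
Solving, x = 3.666 × 10^-3 mol, y = 7.250 × 10^-3 mol
mass of LiOH = 3.666 × 10^-3 × 23.95 = 0.08780 g
% LiOH = 0.08780 / 0.3778 × 100 = 23.24 %

23.24 %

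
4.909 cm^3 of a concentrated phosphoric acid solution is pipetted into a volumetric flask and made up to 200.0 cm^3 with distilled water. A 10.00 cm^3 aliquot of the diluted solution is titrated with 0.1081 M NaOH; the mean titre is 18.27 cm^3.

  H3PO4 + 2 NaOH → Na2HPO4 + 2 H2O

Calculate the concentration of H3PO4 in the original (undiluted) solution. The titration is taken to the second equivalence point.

4.023 M

n(NaOH) = 0.01827 × 0.1081 = 1.975 × 10^-3 mol
From the 1:2 ratio, n(H3PO4) in the aliquot = 1/2 × 1.975 × 10^-3 = 9.875 × 10^-4 mol
[H3PO4]_dilute = 9.875 × 10^-4 / 0.01000 = 0.09875 mol/L
Dilution factor = 200.0 / 4.909 = 40.74
[H3PO4]_stock = 0.09875 × 40.74 = 4.023 mol/L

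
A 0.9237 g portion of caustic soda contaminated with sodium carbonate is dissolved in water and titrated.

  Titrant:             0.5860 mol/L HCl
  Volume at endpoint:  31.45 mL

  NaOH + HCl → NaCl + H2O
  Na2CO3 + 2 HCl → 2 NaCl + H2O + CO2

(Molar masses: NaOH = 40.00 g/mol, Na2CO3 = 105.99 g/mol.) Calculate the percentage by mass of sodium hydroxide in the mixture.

n(HCl) = 0.03145 × 0.5860 = 0.01843 mol
Let x = n(NaOH), y = n(Na2CO3).
Titrant: 1x + 2y = 0.01843;  mass: 40.00x + 105.99y = 0.9237
Solving, x = 4.077 × 10^-3 mol, y = 7.176 × 10^-3 mol
mass of NaOH = 4.077 × 10^-3 × 40.00 = 0.1631 g
% NaOH = 0.1631 / 0.9237 × 100 = 17.66 %

17.66 %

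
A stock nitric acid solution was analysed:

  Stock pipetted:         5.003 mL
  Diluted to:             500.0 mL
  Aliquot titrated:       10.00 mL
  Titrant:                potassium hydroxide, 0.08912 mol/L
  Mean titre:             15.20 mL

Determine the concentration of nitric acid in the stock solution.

HNO3 + KOH → KNO3 + H2O
n(KOH) = 0.01520 × 0.08912 = 1.355 × 10^-3 mol
n(HNO3) in the aliquot = 1.355 × 10^-3 mol (1:1 ratio)
[HNO3]_dilute = 1.355 × 10^-3 / 0.01000 = 0.1355 mol/L
Dilution factor = 500.0 / 5.003 = 99.94
[HNO3]_stock = 0.1355 × 99.94 = 13.54 mol/L

13.54 mol/L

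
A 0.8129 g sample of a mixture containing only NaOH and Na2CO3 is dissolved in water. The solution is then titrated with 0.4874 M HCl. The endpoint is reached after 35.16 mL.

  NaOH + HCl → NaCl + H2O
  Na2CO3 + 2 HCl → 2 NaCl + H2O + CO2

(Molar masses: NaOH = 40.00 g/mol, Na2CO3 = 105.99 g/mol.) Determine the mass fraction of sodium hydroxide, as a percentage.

n(HCl) = 0.03516 × 0.4874 = 0.01714 mol
Let x = n(NaOH), y = n(Na2CO3).
Titrant: 1x + 2y = 0.01714;  mass: 40.00x + 105.99y = 0.8129
Solving, x = 7.332 × 10^-3 mol, y = 4.903 × 10^-3 mol
mass of NaOH = 7.332 × 10^-3 × 40.00 = 0.2933 g
% NaOH = 0.2933 / 0.8129 × 100 = 36.08 %

36.08 %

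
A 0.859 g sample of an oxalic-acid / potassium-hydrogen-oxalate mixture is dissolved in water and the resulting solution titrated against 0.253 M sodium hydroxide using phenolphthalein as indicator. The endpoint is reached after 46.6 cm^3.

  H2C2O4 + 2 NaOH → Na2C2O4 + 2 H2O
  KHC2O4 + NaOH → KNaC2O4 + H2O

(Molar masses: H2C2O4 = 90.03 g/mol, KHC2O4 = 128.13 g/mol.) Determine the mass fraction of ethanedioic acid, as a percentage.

41.1 %

n(NaOH) = 0.0466 × 0.253 = 0.0118 mol
Let x = n(H2C2O4), y = n(KHC2O4).
Titrant: 2x + 1y = 0.0118;  mass: 90.03x + 128.13y = 0.859
Solving, x = 3.92 × 10^-3 mol, y = 3.95 × 10^-3 mol
mass of H2C2O4 = 3.92 × 10^-3 × 90.03 = 0.353 g
% H2C2O4 = 0.353 / 0.859 × 100 = 41.1 %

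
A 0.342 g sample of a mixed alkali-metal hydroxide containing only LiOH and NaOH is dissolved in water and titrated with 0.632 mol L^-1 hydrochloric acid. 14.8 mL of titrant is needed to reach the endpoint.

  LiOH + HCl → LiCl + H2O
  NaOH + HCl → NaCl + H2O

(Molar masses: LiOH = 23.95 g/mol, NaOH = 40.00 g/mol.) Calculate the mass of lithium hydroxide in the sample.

0.0480 g

n(HCl) = 0.0148 × 0.632 = 9.35 × 10^-3 mol
Let x = n(LiOH), y = n(NaOH).
Titrant: 1x + 1y = 9.35 × 10^-3;  mass: 23.95x + 40.00y = 0.342
Solving, x = 2.00 × 10^-3 mol, y = 7.35 × 10^-3 mol
mass of LiOH = 2.00 × 10^-3 × 23.95 = 0.0480 g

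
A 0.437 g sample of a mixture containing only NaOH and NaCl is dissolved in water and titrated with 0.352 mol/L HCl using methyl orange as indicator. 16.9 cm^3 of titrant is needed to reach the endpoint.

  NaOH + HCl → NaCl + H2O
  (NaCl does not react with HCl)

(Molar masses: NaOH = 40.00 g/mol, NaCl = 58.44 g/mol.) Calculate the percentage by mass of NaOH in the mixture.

n(HCl) = 0.0169 × 0.352 = 5.95 × 10^-3 mol
Let x = n(NaOH), y = n(NaCl).
Titrant: 1x = 5.95 × 10^-3;  mass: 40.00x + 58.44y = 0.437
Solving, x = 5.95 × 10^-3 mol, y = 3.41 × 10^-3 mol
mass of NaOH = 5.95 × 10^-3 × 40.00 = 0.238 g
% NaOH = 0.238 / 0.437 × 100 = 54.5 %

54.5 %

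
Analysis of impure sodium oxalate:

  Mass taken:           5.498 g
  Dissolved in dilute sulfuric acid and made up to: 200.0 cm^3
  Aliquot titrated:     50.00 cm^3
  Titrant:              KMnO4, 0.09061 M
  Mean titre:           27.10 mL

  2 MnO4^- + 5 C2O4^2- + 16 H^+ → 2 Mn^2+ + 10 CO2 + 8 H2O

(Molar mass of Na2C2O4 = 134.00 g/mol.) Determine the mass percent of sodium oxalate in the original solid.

n(KMnO4) per titration = 0.02710 × 0.09061 = 2.456 × 10^-3 mol
From the 5:2 ratio, n(Na2C2O4) in each aliquot = 5/2 × 2.456 × 10^-3 = 6.139 × 10^-3 mol
n(Na2C2O4) in the whole flask = 6.139 × 10^-3 × 200.0/50.00 = 0.02456 mol
mass of Na2C2O4 = 0.02456 × 134.00 = 3.290 g
% Na2C2O4 = 3.290 / 5.498 × 100 = 59.85 %

59.85 %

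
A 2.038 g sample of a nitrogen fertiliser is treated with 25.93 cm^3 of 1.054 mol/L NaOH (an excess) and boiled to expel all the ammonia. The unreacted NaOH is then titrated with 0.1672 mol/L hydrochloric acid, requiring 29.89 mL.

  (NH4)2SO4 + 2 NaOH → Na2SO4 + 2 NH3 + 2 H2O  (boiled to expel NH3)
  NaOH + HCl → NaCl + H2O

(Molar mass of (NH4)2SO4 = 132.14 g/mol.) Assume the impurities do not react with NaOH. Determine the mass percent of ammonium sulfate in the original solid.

n(NaOH) added = 0.02593 × 1.054 = 0.02733 mol
n(HCl) used in back-titration = 0.02989 × 0.1672 = 4.998 × 10^-3 mol
n(NaOH) left over = 4.998 × 10^-3 mol (1:1 ratio)
n(NaOH) consumed by analyte = 0.02733 − 4.998 × 10^-3 = 0.02233 mol
From the 1:2 ratio, n((NH4)2SO4) = 1/2 × 0.02233 = 0.01117 mol
mass of (NH4)2SO4 = 0.01117 × 132.14 = 1.476 g
% (NH4)2SO4 = 1.476 / 2.038 × 100 = 72.40 %

72.40 %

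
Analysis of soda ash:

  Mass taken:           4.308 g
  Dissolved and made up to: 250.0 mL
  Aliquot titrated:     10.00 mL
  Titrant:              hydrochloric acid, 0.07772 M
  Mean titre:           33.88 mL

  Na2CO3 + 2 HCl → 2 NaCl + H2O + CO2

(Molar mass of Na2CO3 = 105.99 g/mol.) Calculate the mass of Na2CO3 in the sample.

3.489 g

n(HCl) per titration = 0.03388 × 0.07772 = 2.633 × 10^-3 mol
From the 1:2 ratio, n(Na2CO3) in each aliquot = 1/2 × 2.633 × 10^-3 = 1.317 × 10^-3 mol
n(Na2CO3) in the whole flask = 1.317 × 10^-3 × 250.0/10.00 = 0.03291 mol
mass of Na2CO3 = 0.03291 × 105.99 = 3.489 g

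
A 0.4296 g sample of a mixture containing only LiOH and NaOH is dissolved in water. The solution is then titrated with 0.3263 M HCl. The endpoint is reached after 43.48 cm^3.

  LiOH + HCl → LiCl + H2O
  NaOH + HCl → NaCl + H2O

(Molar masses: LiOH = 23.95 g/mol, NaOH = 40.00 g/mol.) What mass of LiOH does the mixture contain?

n(HCl) = 0.04348 × 0.3263 = 0.01419 mol
Let x = n(LiOH), y = n(NaOH).
Titrant: 1x + 1y = 0.01419;  mass: 23.95x + 40.00y = 0.4296
Solving, x = 8.592 × 10^-3 mol, y = 5.596 × 10^-3 mol
mass of LiOH = 8.592 × 10^-3 × 23.95 = 0.2058 g

0.2058 g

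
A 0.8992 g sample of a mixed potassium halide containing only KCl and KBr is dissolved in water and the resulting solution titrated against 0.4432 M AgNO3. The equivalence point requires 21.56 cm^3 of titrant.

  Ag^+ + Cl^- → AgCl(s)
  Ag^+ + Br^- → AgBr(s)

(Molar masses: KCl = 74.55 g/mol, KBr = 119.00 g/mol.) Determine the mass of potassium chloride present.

0.3990 g

n(AgNO3) = 0.02156 × 0.4432 = 9.555 × 10^-3 mol
Let x = n(KCl), y = n(KBr).
Titrant: 1x + 1y = 9.555 × 10^-3;  mass: 74.55x + 119.00y = 0.8992
Solving, x = 5.352 × 10^-3 mol, y = 4.203 × 10^-3 mol
mass of KCl = 5.352 × 10^-3 × 74.55 = 0.3990 g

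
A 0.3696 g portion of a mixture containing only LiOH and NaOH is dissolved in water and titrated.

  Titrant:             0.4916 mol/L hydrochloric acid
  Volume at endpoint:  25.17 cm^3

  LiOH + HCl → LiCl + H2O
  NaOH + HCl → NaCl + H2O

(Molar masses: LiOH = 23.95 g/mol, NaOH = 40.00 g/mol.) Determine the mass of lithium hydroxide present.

n(HCl) = 0.02517 × 0.4916 = 0.01237 mol
Let x = n(LiOH), y = n(NaOH).
Titrant: 1x + 1y = 0.01237;  mass: 23.95x + 40.00y = 0.3696
Solving, x = 7.810 × 10^-3 mol, y = 4.564 × 10^-3 mol
mass of LiOH = 7.810 × 10^-3 × 23.95 = 0.1870 g

0.1870 g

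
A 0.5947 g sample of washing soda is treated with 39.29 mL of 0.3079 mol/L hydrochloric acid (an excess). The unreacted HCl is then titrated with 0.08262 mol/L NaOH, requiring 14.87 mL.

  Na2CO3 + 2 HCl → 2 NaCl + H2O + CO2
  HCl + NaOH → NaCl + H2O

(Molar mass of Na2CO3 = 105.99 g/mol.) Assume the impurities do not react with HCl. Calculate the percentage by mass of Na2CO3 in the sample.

96.85 %

n(HCl) added = 0.03929 × 0.3079 = 0.01210 mol
n(NaOH) used in back-titration = 0.01487 × 0.08262 = 1.229 × 10^-3 mol
n(HCl) left over = 1.229 × 10^-3 mol (1:1 ratio)
n(HCl) consumed by analyte = 0.01210 − 1.229 × 10^-3 = 0.01087 mol
From the 1:2 ratio, n(Na2CO3) = 1/2 × 0.01087 = 5.434 × 10^-3 mol
mass of Na2CO3 = 5.434 × 10^-3 × 105.99 = 0.5760 g
% Na2CO3 = 0.5760 / 0.5947 × 100 = 96.85 %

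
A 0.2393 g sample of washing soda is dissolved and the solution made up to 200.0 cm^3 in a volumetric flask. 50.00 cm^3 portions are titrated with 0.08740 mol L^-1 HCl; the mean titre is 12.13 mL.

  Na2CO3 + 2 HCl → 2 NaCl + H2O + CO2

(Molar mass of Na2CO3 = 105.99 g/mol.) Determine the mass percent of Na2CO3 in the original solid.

93.91 %

n(HCl) per titration = 0.01213 × 0.08740 = 1.060 × 10^-3 mol
From the 1:2 ratio, n(Na2CO3) in each aliquot = 1/2 × 1.060 × 10^-3 = 5.301 × 10^-4 mol
n(Na2CO3) in the whole flask = 5.301 × 10^-4 × 200.0/50.00 = 2.120 × 10^-3 mol
mass of Na2CO3 = 2.120 × 10^-3 × 105.99 = 0.2247 g
% Na2CO3 = 0.2247 / 0.2393 × 100 = 93.91 %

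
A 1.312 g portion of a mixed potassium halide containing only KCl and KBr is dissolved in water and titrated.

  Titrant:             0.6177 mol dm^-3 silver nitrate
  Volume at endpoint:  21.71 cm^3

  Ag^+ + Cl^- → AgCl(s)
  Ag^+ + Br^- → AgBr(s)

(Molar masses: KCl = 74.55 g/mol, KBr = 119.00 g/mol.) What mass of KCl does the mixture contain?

0.4760 g

n(AgNO3) = 0.02171 × 0.6177 = 0.01341 mol
Let x = n(KCl), y = n(KBr).
Titrant: 1x + 1y = 0.01341;  mass: 74.55x + 119.00y = 1.312
Solving, x = 6.385 × 10^-3 mol, y = 7.025 × 10^-3 mol
mass of KCl = 6.385 × 10^-3 × 74.55 = 0.4760 g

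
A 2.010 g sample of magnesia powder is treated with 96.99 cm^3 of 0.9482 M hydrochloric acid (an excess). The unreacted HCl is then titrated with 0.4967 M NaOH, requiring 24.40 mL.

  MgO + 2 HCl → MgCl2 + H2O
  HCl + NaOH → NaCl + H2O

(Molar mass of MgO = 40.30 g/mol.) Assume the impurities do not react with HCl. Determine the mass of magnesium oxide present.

n(HCl) added = 0.09699 × 0.9482 = 0.09197 mol
n(NaOH) used in back-titration = 0.02440 × 0.4967 = 0.01212 mol
n(HCl) left over = 0.01212 mol (1:1 ratio)
n(HCl) consumed by analyte = 0.09197 − 0.01212 = 0.07985 mol
From the 1:2 ratio, n(MgO) = 1/2 × 0.07985 = 0.03992 mol
mass of MgO = 0.03992 × 40.30 = 1.609 g

1.609 g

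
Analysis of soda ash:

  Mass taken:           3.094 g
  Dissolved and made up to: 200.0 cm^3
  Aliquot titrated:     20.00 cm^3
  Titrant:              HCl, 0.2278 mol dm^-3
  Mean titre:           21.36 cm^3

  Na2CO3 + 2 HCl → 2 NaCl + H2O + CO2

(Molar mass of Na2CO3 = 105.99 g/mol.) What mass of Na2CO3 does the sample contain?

n(HCl) per titration = 0.02136 × 0.2278 = 4.866 × 10^-3 mol
From the 1:2 ratio, n(Na2CO3) in each aliquot = 1/2 × 4.866 × 10^-3 = 2.433 × 10^-3 mol
n(Na2CO3) in the whole flask = 2.433 × 10^-3 × 200.0/20.00 = 0.02433 mol
mass of Na2CO3 = 0.02433 × 105.99 = 2.579 g

2.579 g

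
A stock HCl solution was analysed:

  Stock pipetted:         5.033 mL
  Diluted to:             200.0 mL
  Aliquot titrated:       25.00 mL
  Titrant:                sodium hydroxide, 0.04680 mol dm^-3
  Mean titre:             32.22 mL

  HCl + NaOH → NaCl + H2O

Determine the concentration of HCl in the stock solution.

n(NaOH) = 0.03222 × 0.04680 = 1.508 × 10^-3 mol
n(HCl) in the aliquot = 1.508 × 10^-3 mol (1:1 ratio)
[HCl]_dilute = 1.508 × 10^-3 / 0.02500 = 0.06032 mol/L
Dilution factor = 200.0 / 5.033 = 39.74
[HCl]_stock = 0.06032 × 39.74 = 2.397 mol/L

2.397 mol/L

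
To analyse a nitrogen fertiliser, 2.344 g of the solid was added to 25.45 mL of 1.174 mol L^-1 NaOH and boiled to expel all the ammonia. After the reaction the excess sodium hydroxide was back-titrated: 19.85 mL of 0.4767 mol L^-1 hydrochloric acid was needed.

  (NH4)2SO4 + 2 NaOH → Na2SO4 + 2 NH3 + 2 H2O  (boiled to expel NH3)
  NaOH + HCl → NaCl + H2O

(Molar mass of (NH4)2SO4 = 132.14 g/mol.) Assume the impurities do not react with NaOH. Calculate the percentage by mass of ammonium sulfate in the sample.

57.55 %

n(NaOH) added = 0.02545 × 1.174 = 0.02988 mol
n(HCl) used in back-titration = 0.01985 × 0.4767 = 9.462 × 10^-3 mol
n(NaOH) left over = 9.462 × 10^-3 mol (1:1 ratio)
n(NaOH) consumed by analyte = 0.02988 − 9.462 × 10^-3 = 0.02042 mol
From the 1:2 ratio, n((NH4)2SO4) = 1/2 × 0.02042 = 0.01021 mol
mass of (NH4)2SO4 = 0.01021 × 132.14 = 1.349 g
% (NH4)2SO4 = 1.349 / 2.344 × 100 = 57.55 %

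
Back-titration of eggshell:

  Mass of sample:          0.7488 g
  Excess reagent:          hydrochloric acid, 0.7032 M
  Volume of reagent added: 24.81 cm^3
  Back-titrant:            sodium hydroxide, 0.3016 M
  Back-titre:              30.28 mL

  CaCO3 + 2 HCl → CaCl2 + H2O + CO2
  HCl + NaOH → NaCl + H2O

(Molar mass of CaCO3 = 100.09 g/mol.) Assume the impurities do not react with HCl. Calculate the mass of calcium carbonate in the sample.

n(HCl) added = 0.02481 × 0.7032 = 0.01745 mol
n(NaOH) used in back-titration = 0.03028 × 0.3016 = 9.132 × 10^-3 mol
n(HCl) left over = 9.132 × 10^-3 mol (1:1 ratio)
n(HCl) consumed by analyte = 0.01745 − 9.132 × 10^-3 = 8.314 × 10^-3 mol
From the 1:2 ratio, n(CaCO3) = 1/2 × 8.314 × 10^-3 = 4.157 × 10^-3 mol
mass of CaCO3 = 4.157 × 10^-3 × 100.09 = 0.4161 g

0.4161 g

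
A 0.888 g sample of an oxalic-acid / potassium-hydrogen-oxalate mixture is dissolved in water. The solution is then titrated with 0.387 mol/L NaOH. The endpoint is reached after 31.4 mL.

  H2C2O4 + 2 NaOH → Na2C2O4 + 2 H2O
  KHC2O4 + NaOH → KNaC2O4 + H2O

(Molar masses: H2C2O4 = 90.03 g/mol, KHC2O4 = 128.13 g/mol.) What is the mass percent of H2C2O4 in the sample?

n(NaOH) = 0.0314 × 0.387 = 0.0122 mol
Let x = n(H2C2O4), y = n(KHC2O4).
Titrant: 2x + 1y = 0.0122;  mass: 90.03x + 128.13y = 0.888
Solving, x = 4.02 × 10^-3 mol, y = 4.10 × 10^-3 mol
mass of H2C2O4 = 4.02 × 10^-3 × 90.03 = 0.362 g
% H2C2O4 = 0.362 / 0.888 × 100 = 40.8 %

40.8 %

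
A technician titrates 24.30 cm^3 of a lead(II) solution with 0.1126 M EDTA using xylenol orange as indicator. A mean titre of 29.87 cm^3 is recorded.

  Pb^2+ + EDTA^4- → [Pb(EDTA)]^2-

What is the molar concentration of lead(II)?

0.1384 M

n(EDTA) = 0.02987 L × 0.1126 mol/L = 3.363 × 10^-3 mol
n(Pb2+) = 3.363 × 10^-3 mol (1:1 mole ratio)
[Pb2+] = 3.363 × 10^-3 mol / 0.02430 L = 0.1384 mol/L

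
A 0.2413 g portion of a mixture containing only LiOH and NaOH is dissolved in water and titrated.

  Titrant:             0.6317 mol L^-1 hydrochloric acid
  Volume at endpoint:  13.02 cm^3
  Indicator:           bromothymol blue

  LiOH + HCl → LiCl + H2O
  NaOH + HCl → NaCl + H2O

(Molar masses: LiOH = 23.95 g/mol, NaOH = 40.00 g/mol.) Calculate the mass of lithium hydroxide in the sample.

0.1309 g

n(HCl) = 0.01302 × 0.6317 = 8.225 × 10^-3 mol
Let x = n(LiOH), y = n(NaOH).
Titrant: 1x + 1y = 8.225 × 10^-3;  mass: 23.95x + 40.00y = 0.2413
Solving, x = 5.464 × 10^-3 mol, y = 2.761 × 10^-3 mol
mass of LiOH = 5.464 × 10^-3 × 23.95 = 0.1309 g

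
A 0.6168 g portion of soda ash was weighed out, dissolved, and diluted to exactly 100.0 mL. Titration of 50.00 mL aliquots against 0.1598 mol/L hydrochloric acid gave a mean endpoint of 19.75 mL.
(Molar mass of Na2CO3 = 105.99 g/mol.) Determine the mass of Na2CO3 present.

0.3345 g

Na2CO3 + 2 HCl → 2 NaCl + H2O + CO2
n(HCl) per titration = 0.01975 × 0.1598 = 3.156 × 10^-3 mol
From the 1:2 ratio, n(Na2CO3) in each aliquot = 1/2 × 3.156 × 10^-3 = 1.578 × 10^-3 mol
n(Na2CO3) in the whole flask = 1.578 × 10^-3 × 100.0/50.00 = 3.156 × 10^-3 mol
mass of Na2CO3 = 3.156 × 10^-3 × 105.99 = 0.3345 g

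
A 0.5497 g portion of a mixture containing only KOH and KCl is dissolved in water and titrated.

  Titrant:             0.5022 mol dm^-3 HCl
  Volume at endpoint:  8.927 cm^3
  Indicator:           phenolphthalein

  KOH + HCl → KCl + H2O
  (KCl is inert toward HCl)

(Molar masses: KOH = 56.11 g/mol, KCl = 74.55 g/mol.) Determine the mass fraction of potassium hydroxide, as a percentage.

45.76 %

n(HCl) = 0.008927 × 0.5022 = 4.483 × 10^-3 mol
Let x = n(KOH), y = n(KCl).
Titrant: 1x = 4.483 × 10^-3;  mass: 56.11x + 74.55y = 0.5497
Solving, x = 4.483 × 10^-3 mol, y = 3.999 × 10^-3 mol
mass of KOH = 4.483 × 10^-3 × 56.11 = 0.2515 g
% KOH = 0.2515 / 0.5497 × 100 = 45.76 %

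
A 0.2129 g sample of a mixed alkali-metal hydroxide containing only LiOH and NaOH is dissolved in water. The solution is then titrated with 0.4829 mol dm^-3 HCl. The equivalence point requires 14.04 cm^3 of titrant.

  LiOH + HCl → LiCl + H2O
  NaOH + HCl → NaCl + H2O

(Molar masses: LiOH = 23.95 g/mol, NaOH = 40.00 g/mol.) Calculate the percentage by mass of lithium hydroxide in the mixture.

40.86 %

n(HCl) = 0.01404 × 0.4829 = 6.780 × 10^-3 mol
Let x = n(LiOH), y = n(NaOH).
Titrant: 1x + 1y = 6.780 × 10^-3;  mass: 23.95x + 40.00y = 0.2129
Solving, x = 3.632 × 10^-3 mol, y = 3.148 × 10^-3 mol
mass of LiOH = 3.632 × 10^-3 × 23.95 = 0.08699 g
% LiOH = 0.08699 / 0.2129 × 100 = 40.86 %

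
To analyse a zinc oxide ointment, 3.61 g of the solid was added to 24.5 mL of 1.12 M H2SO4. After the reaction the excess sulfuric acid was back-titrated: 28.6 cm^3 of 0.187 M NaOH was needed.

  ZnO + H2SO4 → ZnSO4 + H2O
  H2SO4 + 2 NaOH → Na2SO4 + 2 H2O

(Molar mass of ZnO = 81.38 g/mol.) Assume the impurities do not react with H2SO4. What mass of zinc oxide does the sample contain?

2.02 g

n(H2SO4) added = 0.0245 × 1.12 = 0.0274 mol
n(NaOH) used in back-titration = 0.0286 × 0.187 = 5.35 × 10^-3 mol
From the 1:2 ratio, n(H2SO4) left over = 1/2 × 5.35 × 10^-3 = 2.67 × 10^-3 mol
n(H2SO4) consumed by analyte = 0.0274 − 2.67 × 10^-3 = 0.0248 mol
n(ZnO) = 0.0248 mol (1:1 ratio)
mass of ZnO = 0.0248 × 81.38 = 2.02 g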